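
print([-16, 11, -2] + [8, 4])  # [-16, 11, -2, 8, 4]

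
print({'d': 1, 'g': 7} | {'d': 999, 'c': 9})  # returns {'d': 999, 'g': 7, 'c': 9}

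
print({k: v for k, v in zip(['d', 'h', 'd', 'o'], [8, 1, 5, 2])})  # {'d': 5, 'h': 1, 'o': 2}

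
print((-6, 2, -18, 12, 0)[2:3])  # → (-18,)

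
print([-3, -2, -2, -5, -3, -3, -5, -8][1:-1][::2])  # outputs [-2, -5, -3]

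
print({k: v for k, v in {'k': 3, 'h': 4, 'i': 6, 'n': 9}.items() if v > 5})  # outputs {'i': 6, 'n': 9}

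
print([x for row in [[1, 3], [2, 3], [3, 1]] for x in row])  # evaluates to [1, 3, 2, 3, 3, 1]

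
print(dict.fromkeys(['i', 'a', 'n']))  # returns {'i': None, 'a': None, 'n': None}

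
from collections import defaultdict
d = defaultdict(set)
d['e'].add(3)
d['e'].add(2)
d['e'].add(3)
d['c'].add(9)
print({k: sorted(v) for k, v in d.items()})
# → {'e': [2, 3], 'c': [9]}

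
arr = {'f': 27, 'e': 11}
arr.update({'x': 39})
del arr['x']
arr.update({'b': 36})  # {'f': 27, 'e': 11, 'b': 36}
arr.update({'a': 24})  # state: {'f': 27, 'e': 11, 'b': 36, 'a': 24}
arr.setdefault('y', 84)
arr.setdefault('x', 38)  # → 38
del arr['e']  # {'f': 27, 'b': 36, 'a': 24, 'y': 84, 'x': 38}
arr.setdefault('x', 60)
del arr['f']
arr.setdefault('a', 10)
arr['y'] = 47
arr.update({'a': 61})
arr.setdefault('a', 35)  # 61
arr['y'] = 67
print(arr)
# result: {'b': 36, 'a': 61, 'y': 67, 'x': 38}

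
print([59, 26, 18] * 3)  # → [59, 26, 18, 59, 26, 18, 59, 26, 18]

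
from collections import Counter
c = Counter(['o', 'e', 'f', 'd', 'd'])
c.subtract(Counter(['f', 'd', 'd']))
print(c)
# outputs Counter({'o': 1, 'e': 1, 'f': 0, 'd': 0})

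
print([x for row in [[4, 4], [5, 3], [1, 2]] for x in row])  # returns [4, 4, 5, 3, 1, 2]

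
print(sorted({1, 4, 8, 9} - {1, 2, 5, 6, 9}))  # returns [4, 8]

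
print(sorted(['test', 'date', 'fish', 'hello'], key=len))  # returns ['test', 'date', 'fish', 'hello']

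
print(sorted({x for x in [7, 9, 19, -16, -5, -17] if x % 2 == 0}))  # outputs [-16]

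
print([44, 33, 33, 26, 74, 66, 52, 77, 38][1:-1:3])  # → [33, 74, 77]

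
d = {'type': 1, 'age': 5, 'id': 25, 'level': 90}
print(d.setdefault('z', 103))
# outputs 103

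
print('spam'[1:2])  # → p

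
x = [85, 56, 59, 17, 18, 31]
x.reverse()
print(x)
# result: [31, 18, 17, 59, 56, 85]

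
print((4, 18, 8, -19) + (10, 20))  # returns (4, 18, 8, -19, 10, 20)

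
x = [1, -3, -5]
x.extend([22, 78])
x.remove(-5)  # [1, -3, 22, 78]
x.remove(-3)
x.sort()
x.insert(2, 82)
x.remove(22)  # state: [1, 82, 78]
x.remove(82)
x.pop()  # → 78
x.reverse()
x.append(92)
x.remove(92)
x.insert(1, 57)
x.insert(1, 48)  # [1, 48, 57]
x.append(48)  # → [1, 48, 57, 48]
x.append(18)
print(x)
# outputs [1, 48, 57, 48, 18]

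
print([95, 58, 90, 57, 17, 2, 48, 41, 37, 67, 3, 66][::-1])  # [66, 3, 67, 37, 41, 48, 2, 17, 57, 90, 58, 95]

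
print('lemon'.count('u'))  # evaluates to 0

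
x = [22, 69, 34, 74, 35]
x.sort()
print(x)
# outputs [22, 34, 35, 69, 74]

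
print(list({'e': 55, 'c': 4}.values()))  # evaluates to [55, 4]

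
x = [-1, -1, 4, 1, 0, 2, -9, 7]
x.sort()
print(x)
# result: [-9, -1, -1, 0, 1, 2, 4, 7]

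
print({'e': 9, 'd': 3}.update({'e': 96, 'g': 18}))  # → None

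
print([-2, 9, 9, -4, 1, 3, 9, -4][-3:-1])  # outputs [3, 9]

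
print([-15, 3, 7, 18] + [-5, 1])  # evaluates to [-15, 3, 7, 18, -5, 1]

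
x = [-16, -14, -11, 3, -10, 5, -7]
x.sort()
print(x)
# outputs [-16, -14, -11, -10, -7, 3, 5]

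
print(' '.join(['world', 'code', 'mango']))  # world code mango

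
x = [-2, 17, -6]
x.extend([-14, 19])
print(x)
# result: [-2, 17, -6, -14, 19]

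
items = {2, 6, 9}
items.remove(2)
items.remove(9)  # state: {6}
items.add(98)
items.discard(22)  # {6, 98}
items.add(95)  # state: {6, 95, 98}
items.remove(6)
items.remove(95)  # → {98}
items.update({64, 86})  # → {64, 86, 98}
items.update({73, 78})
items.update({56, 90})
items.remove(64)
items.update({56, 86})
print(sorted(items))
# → [56, 73, 78, 86, 90, 98]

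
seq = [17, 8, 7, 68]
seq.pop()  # 68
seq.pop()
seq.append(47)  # [17, 8, 47]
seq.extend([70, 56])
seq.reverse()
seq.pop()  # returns 17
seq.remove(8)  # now [56, 70, 47]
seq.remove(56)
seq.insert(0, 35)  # [35, 70, 47]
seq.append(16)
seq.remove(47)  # [35, 70, 16]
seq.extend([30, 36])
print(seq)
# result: [35, 70, 16, 30, 36]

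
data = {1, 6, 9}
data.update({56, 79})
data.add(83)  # {1, 6, 9, 56, 79, 83}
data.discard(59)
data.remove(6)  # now {1, 9, 56, 79, 83}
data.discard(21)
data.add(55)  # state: {1, 9, 55, 56, 79, 83}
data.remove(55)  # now {1, 9, 56, 79, 83}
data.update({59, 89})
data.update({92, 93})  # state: {1, 9, 56, 59, 79, 83, 89, 92, 93}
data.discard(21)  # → {1, 9, 56, 59, 79, 83, 89, 92, 93}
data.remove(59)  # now {1, 9, 56, 79, 83, 89, 92, 93}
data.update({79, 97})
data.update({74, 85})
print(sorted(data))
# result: [1, 9, 56, 74, 79, 83, 85, 89, 92, 93, 97]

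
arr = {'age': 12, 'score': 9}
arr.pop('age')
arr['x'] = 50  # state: {'score': 9, 'x': 50}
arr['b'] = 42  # {'score': 9, 'x': 50, 'b': 42}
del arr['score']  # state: {'x': 50, 'b': 42}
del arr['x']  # {'b': 42}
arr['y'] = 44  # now {'b': 42, 'y': 44}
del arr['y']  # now {'b': 42}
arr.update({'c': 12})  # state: {'b': 42, 'c': 12}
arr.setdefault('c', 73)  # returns 12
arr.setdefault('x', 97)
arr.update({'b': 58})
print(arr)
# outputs {'b': 58, 'c': 12, 'x': 97}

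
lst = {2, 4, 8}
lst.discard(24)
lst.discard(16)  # {2, 4, 8}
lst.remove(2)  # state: {4, 8}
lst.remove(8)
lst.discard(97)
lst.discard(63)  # {4}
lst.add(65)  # {4, 65}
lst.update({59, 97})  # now {4, 59, 65, 97}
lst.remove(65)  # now {4, 59, 97}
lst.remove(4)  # {59, 97}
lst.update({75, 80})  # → {59, 75, 80, 97}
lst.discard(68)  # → {59, 75, 80, 97}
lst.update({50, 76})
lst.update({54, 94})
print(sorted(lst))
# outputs [50, 54, 59, 75, 76, 80, 94, 97]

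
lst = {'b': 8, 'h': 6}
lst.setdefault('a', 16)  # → 16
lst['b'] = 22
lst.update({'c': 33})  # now {'b': 22, 'h': 6, 'a': 16, 'c': 33}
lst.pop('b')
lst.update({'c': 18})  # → {'h': 6, 'a': 16, 'c': 18}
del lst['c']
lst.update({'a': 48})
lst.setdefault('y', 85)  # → 85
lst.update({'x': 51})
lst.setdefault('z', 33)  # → 33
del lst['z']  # {'h': 6, 'a': 48, 'y': 85, 'x': 51}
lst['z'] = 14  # {'h': 6, 'a': 48, 'y': 85, 'x': 51, 'z': 14}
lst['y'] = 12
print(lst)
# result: {'h': 6, 'a': 48, 'y': 12, 'x': 51, 'z': 14}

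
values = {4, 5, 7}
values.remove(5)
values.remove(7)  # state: {4}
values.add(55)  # {4, 55}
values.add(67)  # {4, 55, 67}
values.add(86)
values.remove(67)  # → {4, 55, 86}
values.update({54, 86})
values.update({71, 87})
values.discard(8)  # {4, 54, 55, 71, 86, 87}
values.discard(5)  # {4, 54, 55, 71, 86, 87}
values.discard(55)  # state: {4, 54, 71, 86, 87}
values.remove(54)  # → {4, 71, 86, 87}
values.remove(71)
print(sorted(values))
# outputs [4, 86, 87]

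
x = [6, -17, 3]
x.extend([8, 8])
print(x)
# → [6, -17, 3, 8, 8]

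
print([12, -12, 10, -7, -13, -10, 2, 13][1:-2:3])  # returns [-12, -13]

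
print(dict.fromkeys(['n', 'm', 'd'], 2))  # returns {'n': 2, 'm': 2, 'd': 2}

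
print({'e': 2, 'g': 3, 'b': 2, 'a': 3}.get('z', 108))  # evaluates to 108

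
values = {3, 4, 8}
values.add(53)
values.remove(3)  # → {4, 8, 53}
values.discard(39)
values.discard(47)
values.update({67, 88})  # {4, 8, 53, 67, 88}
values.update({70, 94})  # {4, 8, 53, 67, 70, 88, 94}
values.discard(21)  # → {4, 8, 53, 67, 70, 88, 94}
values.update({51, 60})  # {4, 8, 51, 53, 60, 67, 70, 88, 94}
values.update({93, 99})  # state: {4, 8, 51, 53, 60, 67, 70, 88, 93, 94, 99}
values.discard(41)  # {4, 8, 51, 53, 60, 67, 70, 88, 93, 94, 99}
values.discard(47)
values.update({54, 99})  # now {4, 8, 51, 53, 54, 60, 67, 70, 88, 93, 94, 99}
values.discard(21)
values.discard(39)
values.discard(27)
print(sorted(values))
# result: [4, 8, 51, 53, 54, 60, 67, 70, 88, 93, 94, 99]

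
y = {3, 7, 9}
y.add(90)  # {3, 7, 9, 90}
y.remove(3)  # {7, 9, 90}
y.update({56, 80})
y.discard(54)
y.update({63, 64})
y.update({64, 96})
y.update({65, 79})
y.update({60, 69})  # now {7, 9, 56, 60, 63, 64, 65, 69, 79, 80, 90, 96}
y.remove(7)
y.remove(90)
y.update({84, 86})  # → {9, 56, 60, 63, 64, 65, 69, 79, 80, 84, 86, 96}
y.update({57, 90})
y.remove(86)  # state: {9, 56, 57, 60, 63, 64, 65, 69, 79, 80, 84, 90, 96}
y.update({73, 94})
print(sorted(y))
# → [9, 56, 57, 60, 63, 64, 65, 69, 73, 79, 80, 84, 90, 94, 96]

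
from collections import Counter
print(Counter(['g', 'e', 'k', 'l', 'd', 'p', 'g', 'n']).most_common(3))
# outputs [('g', 2), ('e', 1), ('k', 1)]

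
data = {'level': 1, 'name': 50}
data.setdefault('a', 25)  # 25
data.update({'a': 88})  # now {'level': 1, 'name': 50, 'a': 88}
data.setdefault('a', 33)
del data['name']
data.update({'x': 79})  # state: {'level': 1, 'a': 88, 'x': 79}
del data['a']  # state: {'level': 1, 'x': 79}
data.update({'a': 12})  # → {'level': 1, 'x': 79, 'a': 12}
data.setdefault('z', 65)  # 65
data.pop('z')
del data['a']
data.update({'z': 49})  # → {'level': 1, 'x': 79, 'z': 49}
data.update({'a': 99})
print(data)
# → {'level': 1, 'x': 79, 'z': 49, 'a': 99}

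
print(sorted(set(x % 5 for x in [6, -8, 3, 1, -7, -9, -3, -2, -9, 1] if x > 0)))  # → [1, 3]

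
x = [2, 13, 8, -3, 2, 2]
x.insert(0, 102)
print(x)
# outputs [102, 2, 13, 8, -3, 2, 2]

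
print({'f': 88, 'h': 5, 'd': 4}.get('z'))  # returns None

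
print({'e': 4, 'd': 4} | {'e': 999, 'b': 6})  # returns {'e': 999, 'd': 4, 'b': 6}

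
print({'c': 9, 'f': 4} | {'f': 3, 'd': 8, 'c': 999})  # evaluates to {'c': 999, 'f': 3, 'd': 8}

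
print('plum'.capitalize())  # Plum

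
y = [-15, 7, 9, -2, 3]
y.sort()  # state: [-15, -2, 3, 7, 9]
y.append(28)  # [-15, -2, 3, 7, 9, 28]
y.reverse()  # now [28, 9, 7, 3, -2, -15]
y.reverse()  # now [-15, -2, 3, 7, 9, 28]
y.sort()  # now [-15, -2, 3, 7, 9, 28]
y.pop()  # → 28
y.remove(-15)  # [-2, 3, 7, 9]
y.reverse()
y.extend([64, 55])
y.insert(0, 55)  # [55, 9, 7, 3, -2, 64, 55]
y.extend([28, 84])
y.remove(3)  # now [55, 9, 7, -2, 64, 55, 28, 84]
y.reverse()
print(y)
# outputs [84, 28, 55, 64, -2, 7, 9, 55]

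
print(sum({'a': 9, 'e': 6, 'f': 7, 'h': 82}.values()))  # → 104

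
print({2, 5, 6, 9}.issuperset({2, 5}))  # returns True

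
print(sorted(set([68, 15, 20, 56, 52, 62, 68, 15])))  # [15, 20, 52, 56, 62, 68]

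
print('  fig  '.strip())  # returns fig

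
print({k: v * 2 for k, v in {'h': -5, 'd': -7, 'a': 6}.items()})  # {'h': -10, 'd': -14, 'a': 12}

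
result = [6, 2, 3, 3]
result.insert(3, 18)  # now [6, 2, 3, 18, 3]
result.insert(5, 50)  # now [6, 2, 3, 18, 3, 50]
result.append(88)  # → [6, 2, 3, 18, 3, 50, 88]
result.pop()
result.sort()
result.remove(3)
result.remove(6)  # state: [2, 3, 18, 50]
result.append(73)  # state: [2, 3, 18, 50, 73]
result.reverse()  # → [73, 50, 18, 3, 2]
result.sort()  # [2, 3, 18, 50, 73]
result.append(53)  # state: [2, 3, 18, 50, 73, 53]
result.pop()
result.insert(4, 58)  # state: [2, 3, 18, 50, 58, 73]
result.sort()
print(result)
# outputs [2, 3, 18, 50, 58, 73]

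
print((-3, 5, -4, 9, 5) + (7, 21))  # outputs (-3, 5, -4, 9, 5, 7, 21)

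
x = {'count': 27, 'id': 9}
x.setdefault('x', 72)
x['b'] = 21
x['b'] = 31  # {'count': 27, 'id': 9, 'x': 72, 'b': 31}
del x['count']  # {'id': 9, 'x': 72, 'b': 31}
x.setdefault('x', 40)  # 72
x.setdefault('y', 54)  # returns 54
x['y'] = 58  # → {'id': 9, 'x': 72, 'b': 31, 'y': 58}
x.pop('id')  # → 9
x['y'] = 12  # {'x': 72, 'b': 31, 'y': 12}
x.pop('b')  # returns 31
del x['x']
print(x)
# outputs {'y': 12}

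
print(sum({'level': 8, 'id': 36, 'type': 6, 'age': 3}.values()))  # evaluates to 53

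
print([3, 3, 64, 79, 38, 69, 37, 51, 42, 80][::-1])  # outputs [80, 42, 51, 37, 69, 38, 79, 64, 3, 3]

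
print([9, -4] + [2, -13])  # [9, -4, 2, -13]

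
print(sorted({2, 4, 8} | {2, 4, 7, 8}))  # [2, 4, 7, 8]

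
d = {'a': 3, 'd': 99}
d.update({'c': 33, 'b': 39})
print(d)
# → {'a': 3, 'd': 99, 'c': 33, 'b': 39}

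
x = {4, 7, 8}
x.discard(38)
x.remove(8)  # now {4, 7}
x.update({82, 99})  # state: {4, 7, 82, 99}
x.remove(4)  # {7, 82, 99}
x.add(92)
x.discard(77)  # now {7, 82, 92, 99}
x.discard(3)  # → {7, 82, 92, 99}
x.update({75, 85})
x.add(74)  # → {7, 74, 75, 82, 85, 92, 99}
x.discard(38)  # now {7, 74, 75, 82, 85, 92, 99}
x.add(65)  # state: {7, 65, 74, 75, 82, 85, 92, 99}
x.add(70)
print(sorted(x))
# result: [7, 65, 70, 74, 75, 82, 85, 92, 99]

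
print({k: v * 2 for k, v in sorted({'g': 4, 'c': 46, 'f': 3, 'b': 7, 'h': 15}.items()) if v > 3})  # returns {'b': 14, 'c': 92, 'g': 8, 'h': 30}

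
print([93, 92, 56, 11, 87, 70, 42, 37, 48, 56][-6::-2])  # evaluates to [87, 56, 93]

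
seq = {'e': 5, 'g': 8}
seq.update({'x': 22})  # {'e': 5, 'g': 8, 'x': 22}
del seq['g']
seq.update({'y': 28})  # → {'e': 5, 'x': 22, 'y': 28}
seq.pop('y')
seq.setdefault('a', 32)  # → 32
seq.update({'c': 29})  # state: {'e': 5, 'x': 22, 'a': 32, 'c': 29}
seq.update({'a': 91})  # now {'e': 5, 'x': 22, 'a': 91, 'c': 29}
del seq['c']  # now {'e': 5, 'x': 22, 'a': 91}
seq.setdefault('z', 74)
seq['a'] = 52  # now {'e': 5, 'x': 22, 'a': 52, 'z': 74}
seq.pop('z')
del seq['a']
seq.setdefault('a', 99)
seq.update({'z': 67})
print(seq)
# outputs {'e': 5, 'x': 22, 'a': 99, 'z': 67}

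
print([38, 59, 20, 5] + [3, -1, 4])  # [38, 59, 20, 5, 3, -1, 4]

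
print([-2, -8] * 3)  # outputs [-2, -8, -2, -8, -2, -8]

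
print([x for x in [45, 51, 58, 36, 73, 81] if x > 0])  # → [45, 51, 58, 36, 73, 81]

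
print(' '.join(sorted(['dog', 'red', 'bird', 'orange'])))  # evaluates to bird dog orange red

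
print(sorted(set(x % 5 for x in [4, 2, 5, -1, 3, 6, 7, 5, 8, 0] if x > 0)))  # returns [0, 1, 2, 3, 4]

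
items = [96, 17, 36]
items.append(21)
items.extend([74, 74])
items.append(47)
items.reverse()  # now [47, 74, 74, 21, 36, 17, 96]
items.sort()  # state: [17, 21, 36, 47, 74, 74, 96]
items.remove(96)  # [17, 21, 36, 47, 74, 74]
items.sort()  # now [17, 21, 36, 47, 74, 74]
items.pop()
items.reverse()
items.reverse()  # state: [17, 21, 36, 47, 74]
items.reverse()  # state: [74, 47, 36, 21, 17]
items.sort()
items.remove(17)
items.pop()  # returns 74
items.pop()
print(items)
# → [21, 36]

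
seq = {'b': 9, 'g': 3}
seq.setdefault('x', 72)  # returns 72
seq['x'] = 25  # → {'b': 9, 'g': 3, 'x': 25}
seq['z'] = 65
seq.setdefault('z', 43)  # 65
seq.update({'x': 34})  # {'b': 9, 'g': 3, 'x': 34, 'z': 65}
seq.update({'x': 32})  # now {'b': 9, 'g': 3, 'x': 32, 'z': 65}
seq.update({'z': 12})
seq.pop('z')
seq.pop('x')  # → 32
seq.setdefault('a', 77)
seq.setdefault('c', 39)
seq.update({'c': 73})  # {'b': 9, 'g': 3, 'a': 77, 'c': 73}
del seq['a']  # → {'b': 9, 'g': 3, 'c': 73}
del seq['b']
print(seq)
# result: {'g': 3, 'c': 73}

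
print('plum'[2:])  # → um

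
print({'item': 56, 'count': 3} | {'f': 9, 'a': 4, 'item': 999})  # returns {'item': 999, 'count': 3, 'f': 9, 'a': 4}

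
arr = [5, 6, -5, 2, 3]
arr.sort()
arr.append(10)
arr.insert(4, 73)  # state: [-5, 2, 3, 5, 73, 6, 10]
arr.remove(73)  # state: [-5, 2, 3, 5, 6, 10]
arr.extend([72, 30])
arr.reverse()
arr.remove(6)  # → [30, 72, 10, 5, 3, 2, -5]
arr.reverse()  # [-5, 2, 3, 5, 10, 72, 30]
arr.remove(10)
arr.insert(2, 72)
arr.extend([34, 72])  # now [-5, 2, 72, 3, 5, 72, 30, 34, 72]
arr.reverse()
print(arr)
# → [72, 34, 30, 72, 5, 3, 72, 2, -5]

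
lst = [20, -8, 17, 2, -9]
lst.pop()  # -9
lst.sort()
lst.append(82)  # [-8, 2, 17, 20, 82]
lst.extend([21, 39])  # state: [-8, 2, 17, 20, 82, 21, 39]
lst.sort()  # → [-8, 2, 17, 20, 21, 39, 82]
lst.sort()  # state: [-8, 2, 17, 20, 21, 39, 82]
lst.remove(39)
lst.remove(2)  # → [-8, 17, 20, 21, 82]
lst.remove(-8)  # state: [17, 20, 21, 82]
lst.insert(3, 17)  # [17, 20, 21, 17, 82]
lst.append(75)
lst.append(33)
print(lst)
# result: [17, 20, 21, 17, 82, 75, 33]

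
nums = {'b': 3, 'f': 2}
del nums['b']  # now {'f': 2}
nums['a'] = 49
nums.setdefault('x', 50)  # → 50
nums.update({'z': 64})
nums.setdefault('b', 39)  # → 39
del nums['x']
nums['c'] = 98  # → {'f': 2, 'a': 49, 'z': 64, 'b': 39, 'c': 98}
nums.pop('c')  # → 98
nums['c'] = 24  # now {'f': 2, 'a': 49, 'z': 64, 'b': 39, 'c': 24}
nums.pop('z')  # 64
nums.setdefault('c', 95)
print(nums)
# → {'f': 2, 'a': 49, 'b': 39, 'c': 24}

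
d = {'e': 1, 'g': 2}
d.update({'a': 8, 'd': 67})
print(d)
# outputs {'e': 1, 'g': 2, 'a': 8, 'd': 67}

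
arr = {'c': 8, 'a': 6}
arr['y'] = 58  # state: {'c': 8, 'a': 6, 'y': 58}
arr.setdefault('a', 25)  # 6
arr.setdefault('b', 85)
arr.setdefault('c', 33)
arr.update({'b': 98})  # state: {'c': 8, 'a': 6, 'y': 58, 'b': 98}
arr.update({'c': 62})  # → {'c': 62, 'a': 6, 'y': 58, 'b': 98}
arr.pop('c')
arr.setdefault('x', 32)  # 32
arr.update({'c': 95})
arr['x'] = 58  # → {'a': 6, 'y': 58, 'b': 98, 'x': 58, 'c': 95}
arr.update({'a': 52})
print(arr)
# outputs {'a': 52, 'y': 58, 'b': 98, 'x': 58, 'c': 95}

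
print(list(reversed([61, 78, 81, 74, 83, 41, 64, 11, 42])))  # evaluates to [42, 11, 64, 41, 83, 74, 81, 78, 61]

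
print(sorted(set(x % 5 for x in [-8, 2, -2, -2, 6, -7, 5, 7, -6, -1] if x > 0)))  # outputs [0, 1, 2]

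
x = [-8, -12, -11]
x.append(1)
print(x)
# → [-8, -12, -11, 1]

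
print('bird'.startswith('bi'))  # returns True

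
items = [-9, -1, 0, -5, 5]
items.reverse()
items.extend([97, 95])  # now [5, -5, 0, -1, -9, 97, 95]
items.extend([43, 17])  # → [5, -5, 0, -1, -9, 97, 95, 43, 17]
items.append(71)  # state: [5, -5, 0, -1, -9, 97, 95, 43, 17, 71]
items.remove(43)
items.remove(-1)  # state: [5, -5, 0, -9, 97, 95, 17, 71]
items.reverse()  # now [71, 17, 95, 97, -9, 0, -5, 5]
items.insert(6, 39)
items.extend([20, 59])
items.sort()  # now [-9, -5, 0, 5, 17, 20, 39, 59, 71, 95, 97]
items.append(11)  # [-9, -5, 0, 5, 17, 20, 39, 59, 71, 95, 97, 11]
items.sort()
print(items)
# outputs [-9, -5, 0, 5, 11, 17, 20, 39, 59, 71, 95, 97]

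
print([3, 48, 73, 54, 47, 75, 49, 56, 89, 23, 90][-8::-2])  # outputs [54, 48]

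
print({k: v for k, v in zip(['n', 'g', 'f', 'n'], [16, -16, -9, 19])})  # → {'n': 19, 'g': -16, 'f': -9}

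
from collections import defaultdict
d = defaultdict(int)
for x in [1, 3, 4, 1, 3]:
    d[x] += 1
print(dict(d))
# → {1: 2, 3: 2, 4: 1}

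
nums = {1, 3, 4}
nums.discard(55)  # {1, 3, 4}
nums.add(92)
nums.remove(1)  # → {3, 4, 92}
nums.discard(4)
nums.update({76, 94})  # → {3, 76, 92, 94}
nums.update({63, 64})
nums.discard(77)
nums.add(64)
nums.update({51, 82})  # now {3, 51, 63, 64, 76, 82, 92, 94}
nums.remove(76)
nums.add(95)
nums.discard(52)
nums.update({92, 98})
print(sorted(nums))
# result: [3, 51, 63, 64, 82, 92, 94, 95, 98]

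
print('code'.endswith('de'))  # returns True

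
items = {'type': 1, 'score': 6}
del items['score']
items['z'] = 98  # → {'type': 1, 'z': 98}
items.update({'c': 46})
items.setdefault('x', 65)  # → 65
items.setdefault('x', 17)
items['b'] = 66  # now {'type': 1, 'z': 98, 'c': 46, 'x': 65, 'b': 66}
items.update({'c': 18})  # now {'type': 1, 'z': 98, 'c': 18, 'x': 65, 'b': 66}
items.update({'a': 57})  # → {'type': 1, 'z': 98, 'c': 18, 'x': 65, 'b': 66, 'a': 57}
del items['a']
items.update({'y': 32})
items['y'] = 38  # {'type': 1, 'z': 98, 'c': 18, 'x': 65, 'b': 66, 'y': 38}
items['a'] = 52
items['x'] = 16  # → {'type': 1, 'z': 98, 'c': 18, 'x': 16, 'b': 66, 'y': 38, 'a': 52}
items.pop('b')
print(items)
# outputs {'type': 1, 'z': 98, 'c': 18, 'x': 16, 'y': 38, 'a': 52}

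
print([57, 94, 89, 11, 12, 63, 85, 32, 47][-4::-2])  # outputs [63, 11, 94]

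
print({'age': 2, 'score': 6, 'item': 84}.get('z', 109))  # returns 109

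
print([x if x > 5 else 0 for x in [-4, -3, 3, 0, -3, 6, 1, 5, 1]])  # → [0, 0, 0, 0, 0, 6, 0, 0, 0]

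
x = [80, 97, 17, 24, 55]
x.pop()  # 55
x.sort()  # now [17, 24, 80, 97]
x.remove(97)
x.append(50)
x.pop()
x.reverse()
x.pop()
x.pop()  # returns 24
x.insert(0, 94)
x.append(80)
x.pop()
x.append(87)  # [94, 80, 87]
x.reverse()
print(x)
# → [87, 80, 94]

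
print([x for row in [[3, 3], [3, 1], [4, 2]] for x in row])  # [3, 3, 3, 1, 4, 2]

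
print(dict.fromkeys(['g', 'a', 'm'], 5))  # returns {'g': 5, 'a': 5, 'm': 5}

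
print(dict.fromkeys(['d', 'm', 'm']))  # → {'d': None, 'm': None}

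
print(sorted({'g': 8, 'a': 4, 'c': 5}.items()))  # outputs [('a', 4), ('c', 5), ('g', 8)]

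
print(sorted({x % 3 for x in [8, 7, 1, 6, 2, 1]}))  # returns [0, 1, 2]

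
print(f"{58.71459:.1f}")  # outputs 58.7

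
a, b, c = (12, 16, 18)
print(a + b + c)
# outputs 46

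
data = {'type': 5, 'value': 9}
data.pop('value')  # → 9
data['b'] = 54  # {'type': 5, 'b': 54}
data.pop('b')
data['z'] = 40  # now {'type': 5, 'z': 40}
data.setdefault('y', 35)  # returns 35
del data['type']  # {'z': 40, 'y': 35}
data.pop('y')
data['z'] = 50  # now {'z': 50}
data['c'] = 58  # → {'z': 50, 'c': 58}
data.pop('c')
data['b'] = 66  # {'z': 50, 'b': 66}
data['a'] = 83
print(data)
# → {'z': 50, 'b': 66, 'a': 83}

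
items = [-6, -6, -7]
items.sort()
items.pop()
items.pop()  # -6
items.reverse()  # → [-7]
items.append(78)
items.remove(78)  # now [-7]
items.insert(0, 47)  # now [47, -7]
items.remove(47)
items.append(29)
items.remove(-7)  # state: [29]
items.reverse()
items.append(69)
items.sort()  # [29, 69]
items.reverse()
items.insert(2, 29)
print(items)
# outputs [69, 29, 29]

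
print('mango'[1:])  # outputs ango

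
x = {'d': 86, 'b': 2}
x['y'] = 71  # {'d': 86, 'b': 2, 'y': 71}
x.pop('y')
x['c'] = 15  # {'d': 86, 'b': 2, 'c': 15}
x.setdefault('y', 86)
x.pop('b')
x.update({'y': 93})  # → {'d': 86, 'c': 15, 'y': 93}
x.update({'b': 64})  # {'d': 86, 'c': 15, 'y': 93, 'b': 64}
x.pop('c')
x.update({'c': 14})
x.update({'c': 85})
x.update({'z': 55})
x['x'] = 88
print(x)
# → {'d': 86, 'y': 93, 'b': 64, 'c': 85, 'z': 55, 'x': 88}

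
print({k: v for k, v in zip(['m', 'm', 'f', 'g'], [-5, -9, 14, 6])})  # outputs {'m': -9, 'f': 14, 'g': 6}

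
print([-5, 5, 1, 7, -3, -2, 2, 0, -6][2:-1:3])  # [1, -2]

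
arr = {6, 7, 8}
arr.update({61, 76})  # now {6, 7, 8, 61, 76}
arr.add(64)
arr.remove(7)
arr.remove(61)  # {6, 8, 64, 76}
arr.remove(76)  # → {6, 8, 64}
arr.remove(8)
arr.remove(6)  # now {64}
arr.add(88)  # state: {64, 88}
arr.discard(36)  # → {64, 88}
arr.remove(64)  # {88}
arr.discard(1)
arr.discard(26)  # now {88}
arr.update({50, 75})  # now {50, 75, 88}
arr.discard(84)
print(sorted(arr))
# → [50, 75, 88]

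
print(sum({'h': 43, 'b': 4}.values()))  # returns 47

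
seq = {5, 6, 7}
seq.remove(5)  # {6, 7}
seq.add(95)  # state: {6, 7, 95}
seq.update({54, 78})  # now {6, 7, 54, 78, 95}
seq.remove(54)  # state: {6, 7, 78, 95}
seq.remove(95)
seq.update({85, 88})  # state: {6, 7, 78, 85, 88}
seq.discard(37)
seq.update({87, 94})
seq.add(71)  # {6, 7, 71, 78, 85, 87, 88, 94}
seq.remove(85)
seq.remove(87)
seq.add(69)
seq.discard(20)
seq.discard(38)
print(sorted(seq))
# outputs [6, 7, 69, 71, 78, 88, 94]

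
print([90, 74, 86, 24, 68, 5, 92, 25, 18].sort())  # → None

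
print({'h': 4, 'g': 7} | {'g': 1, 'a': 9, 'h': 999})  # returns {'h': 999, 'g': 1, 'a': 9}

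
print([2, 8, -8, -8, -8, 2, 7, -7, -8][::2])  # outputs [2, -8, -8, 7, -8]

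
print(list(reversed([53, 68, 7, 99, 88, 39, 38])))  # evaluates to [38, 39, 88, 99, 7, 68, 53]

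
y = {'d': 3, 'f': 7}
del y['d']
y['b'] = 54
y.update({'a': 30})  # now {'f': 7, 'b': 54, 'a': 30}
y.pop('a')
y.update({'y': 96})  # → {'f': 7, 'b': 54, 'y': 96}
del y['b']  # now {'f': 7, 'y': 96}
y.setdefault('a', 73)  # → 73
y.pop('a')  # 73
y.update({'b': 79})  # {'f': 7, 'y': 96, 'b': 79}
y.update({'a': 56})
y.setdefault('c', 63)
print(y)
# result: {'f': 7, 'y': 96, 'b': 79, 'a': 56, 'c': 63}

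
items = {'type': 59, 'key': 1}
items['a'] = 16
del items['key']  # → {'type': 59, 'a': 16}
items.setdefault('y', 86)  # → 86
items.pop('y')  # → 86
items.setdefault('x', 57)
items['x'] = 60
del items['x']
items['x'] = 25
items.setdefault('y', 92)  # 92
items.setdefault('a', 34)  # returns 16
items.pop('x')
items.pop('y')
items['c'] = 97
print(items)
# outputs {'type': 59, 'a': 16, 'c': 97}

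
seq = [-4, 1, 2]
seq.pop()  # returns 2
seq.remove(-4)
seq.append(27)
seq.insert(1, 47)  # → [1, 47, 27]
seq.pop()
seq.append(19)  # [1, 47, 19]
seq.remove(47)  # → [1, 19]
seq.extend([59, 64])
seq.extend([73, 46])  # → [1, 19, 59, 64, 73, 46]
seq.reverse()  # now [46, 73, 64, 59, 19, 1]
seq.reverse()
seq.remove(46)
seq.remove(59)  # [1, 19, 64, 73]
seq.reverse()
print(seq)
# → [73, 64, 19, 1]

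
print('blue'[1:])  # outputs lue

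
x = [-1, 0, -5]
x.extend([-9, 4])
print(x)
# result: [-1, 0, -5, -9, 4]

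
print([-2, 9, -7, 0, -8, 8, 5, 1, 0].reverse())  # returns None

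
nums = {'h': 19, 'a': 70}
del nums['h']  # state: {'a': 70}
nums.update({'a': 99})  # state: {'a': 99}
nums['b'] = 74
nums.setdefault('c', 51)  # 51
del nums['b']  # {'a': 99, 'c': 51}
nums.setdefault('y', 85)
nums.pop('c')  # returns 51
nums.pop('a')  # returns 99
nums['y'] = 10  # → {'y': 10}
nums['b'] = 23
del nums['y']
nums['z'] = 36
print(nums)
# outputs {'b': 23, 'z': 36}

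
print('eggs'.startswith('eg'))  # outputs True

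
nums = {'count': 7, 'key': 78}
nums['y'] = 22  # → {'count': 7, 'key': 78, 'y': 22}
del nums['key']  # {'count': 7, 'y': 22}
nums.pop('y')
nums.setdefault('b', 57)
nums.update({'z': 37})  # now {'count': 7, 'b': 57, 'z': 37}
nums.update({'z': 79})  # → {'count': 7, 'b': 57, 'z': 79}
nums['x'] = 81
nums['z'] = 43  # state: {'count': 7, 'b': 57, 'z': 43, 'x': 81}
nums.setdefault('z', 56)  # 43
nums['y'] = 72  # {'count': 7, 'b': 57, 'z': 43, 'x': 81, 'y': 72}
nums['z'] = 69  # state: {'count': 7, 'b': 57, 'z': 69, 'x': 81, 'y': 72}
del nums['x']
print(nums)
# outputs {'count': 7, 'b': 57, 'z': 69, 'y': 72}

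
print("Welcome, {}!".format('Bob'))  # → Welcome, Bob!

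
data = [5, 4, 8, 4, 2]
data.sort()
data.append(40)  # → [2, 4, 4, 5, 8, 40]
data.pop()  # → 40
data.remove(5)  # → [2, 4, 4, 8]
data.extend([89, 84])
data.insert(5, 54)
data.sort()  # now [2, 4, 4, 8, 54, 84, 89]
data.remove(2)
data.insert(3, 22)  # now [4, 4, 8, 22, 54, 84, 89]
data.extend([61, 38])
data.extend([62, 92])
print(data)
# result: [4, 4, 8, 22, 54, 84, 89, 61, 38, 62, 92]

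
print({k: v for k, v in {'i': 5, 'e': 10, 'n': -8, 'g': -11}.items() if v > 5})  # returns {'e': 10}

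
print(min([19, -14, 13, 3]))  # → -14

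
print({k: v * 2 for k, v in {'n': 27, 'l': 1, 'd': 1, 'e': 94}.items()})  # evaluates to {'n': 54, 'l': 2, 'd': 2, 'e': 188}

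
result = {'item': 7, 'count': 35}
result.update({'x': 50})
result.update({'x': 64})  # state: {'item': 7, 'count': 35, 'x': 64}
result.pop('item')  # 7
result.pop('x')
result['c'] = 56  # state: {'count': 35, 'c': 56}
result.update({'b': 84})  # {'count': 35, 'c': 56, 'b': 84}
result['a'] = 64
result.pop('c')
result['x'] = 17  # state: {'count': 35, 'b': 84, 'a': 64, 'x': 17}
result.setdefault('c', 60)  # 60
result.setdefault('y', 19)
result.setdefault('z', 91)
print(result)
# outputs {'count': 35, 'b': 84, 'a': 64, 'x': 17, 'c': 60, 'y': 19, 'z': 91}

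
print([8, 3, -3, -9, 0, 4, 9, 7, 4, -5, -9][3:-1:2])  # [-9, 4, 7, -5]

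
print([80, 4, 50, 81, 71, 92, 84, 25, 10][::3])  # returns [80, 81, 84]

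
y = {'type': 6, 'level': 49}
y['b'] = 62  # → {'type': 6, 'level': 49, 'b': 62}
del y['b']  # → {'type': 6, 'level': 49}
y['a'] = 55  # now {'type': 6, 'level': 49, 'a': 55}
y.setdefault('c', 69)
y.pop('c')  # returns 69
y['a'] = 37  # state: {'type': 6, 'level': 49, 'a': 37}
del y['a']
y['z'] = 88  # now {'type': 6, 'level': 49, 'z': 88}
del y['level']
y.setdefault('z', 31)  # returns 88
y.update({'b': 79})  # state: {'type': 6, 'z': 88, 'b': 79}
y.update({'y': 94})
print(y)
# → {'type': 6, 'z': 88, 'b': 79, 'y': 94}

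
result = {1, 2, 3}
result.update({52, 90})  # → {1, 2, 3, 52, 90}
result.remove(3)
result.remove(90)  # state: {1, 2, 52}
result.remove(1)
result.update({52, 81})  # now {2, 52, 81}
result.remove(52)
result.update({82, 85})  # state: {2, 81, 82, 85}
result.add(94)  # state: {2, 81, 82, 85, 94}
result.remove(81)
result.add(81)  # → {2, 81, 82, 85, 94}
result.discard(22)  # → {2, 81, 82, 85, 94}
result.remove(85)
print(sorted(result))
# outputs [2, 81, 82, 94]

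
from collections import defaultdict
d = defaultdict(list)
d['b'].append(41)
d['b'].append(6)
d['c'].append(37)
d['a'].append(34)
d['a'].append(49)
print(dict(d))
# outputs {'b': [41, 6], 'c': [37], 'a': [34, 49]}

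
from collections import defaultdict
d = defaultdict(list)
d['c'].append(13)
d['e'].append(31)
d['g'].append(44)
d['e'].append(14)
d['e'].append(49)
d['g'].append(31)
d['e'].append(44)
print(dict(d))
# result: {'c': [13], 'e': [31, 14, 49, 44], 'g': [44, 31]}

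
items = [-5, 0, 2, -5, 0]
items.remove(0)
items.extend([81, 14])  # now [-5, 2, -5, 0, 81, 14]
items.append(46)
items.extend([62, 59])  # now [-5, 2, -5, 0, 81, 14, 46, 62, 59]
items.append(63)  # [-5, 2, -5, 0, 81, 14, 46, 62, 59, 63]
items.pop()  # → 63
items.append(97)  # [-5, 2, -5, 0, 81, 14, 46, 62, 59, 97]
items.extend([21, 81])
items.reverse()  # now [81, 21, 97, 59, 62, 46, 14, 81, 0, -5, 2, -5]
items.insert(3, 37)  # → [81, 21, 97, 37, 59, 62, 46, 14, 81, 0, -5, 2, -5]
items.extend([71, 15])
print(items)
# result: [81, 21, 97, 37, 59, 62, 46, 14, 81, 0, -5, 2, -5, 71, 15]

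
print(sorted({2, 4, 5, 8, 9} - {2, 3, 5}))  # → [4, 8, 9]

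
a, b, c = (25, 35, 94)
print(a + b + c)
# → 154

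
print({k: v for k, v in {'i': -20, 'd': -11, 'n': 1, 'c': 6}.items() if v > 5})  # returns {'c': 6}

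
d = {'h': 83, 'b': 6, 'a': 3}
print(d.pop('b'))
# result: 6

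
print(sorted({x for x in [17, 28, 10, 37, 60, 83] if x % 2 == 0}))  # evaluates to [10, 28, 60]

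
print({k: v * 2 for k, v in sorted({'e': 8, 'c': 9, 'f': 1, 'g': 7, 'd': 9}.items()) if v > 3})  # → {'c': 18, 'd': 18, 'e': 16, 'g': 14}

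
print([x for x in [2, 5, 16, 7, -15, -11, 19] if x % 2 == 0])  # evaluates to [2, 16]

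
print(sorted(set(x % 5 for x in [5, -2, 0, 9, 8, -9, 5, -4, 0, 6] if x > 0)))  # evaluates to [0, 1, 3, 4]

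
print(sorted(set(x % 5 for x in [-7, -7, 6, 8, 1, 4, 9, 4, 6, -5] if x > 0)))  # [1, 3, 4]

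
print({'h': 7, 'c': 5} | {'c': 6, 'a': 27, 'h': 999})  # {'h': 999, 'c': 6, 'a': 27}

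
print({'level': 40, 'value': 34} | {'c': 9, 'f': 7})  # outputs {'level': 40, 'value': 34, 'c': 9, 'f': 7}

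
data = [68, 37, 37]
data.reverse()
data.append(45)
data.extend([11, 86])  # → [37, 37, 68, 45, 11, 86]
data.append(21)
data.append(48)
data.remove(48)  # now [37, 37, 68, 45, 11, 86, 21]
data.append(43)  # [37, 37, 68, 45, 11, 86, 21, 43]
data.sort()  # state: [11, 21, 37, 37, 43, 45, 68, 86]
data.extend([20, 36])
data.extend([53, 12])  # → [11, 21, 37, 37, 43, 45, 68, 86, 20, 36, 53, 12]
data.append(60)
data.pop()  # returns 60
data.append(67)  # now [11, 21, 37, 37, 43, 45, 68, 86, 20, 36, 53, 12, 67]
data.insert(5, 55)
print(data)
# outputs [11, 21, 37, 37, 43, 55, 45, 68, 86, 20, 36, 53, 12, 67]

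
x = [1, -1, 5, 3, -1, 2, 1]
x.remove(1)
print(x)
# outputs [-1, 5, 3, -1, 2, 1]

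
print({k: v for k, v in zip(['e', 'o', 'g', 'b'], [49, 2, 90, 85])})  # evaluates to {'e': 49, 'o': 2, 'g': 90, 'b': 85}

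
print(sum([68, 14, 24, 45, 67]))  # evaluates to 218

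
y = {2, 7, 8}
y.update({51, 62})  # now {2, 7, 8, 51, 62}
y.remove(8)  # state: {2, 7, 51, 62}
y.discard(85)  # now {2, 7, 51, 62}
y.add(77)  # {2, 7, 51, 62, 77}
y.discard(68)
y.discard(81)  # {2, 7, 51, 62, 77}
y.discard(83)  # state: {2, 7, 51, 62, 77}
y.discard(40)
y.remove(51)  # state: {2, 7, 62, 77}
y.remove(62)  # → {2, 7, 77}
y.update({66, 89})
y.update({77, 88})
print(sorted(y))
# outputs [2, 7, 66, 77, 88, 89]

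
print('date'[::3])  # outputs de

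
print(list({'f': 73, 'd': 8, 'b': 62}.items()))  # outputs [('f', 73), ('d', 8), ('b', 62)]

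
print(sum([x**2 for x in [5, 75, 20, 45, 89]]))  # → 15996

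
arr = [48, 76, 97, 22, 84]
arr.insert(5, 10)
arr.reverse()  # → [10, 84, 22, 97, 76, 48]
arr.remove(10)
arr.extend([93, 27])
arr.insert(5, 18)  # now [84, 22, 97, 76, 48, 18, 93, 27]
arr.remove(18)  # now [84, 22, 97, 76, 48, 93, 27]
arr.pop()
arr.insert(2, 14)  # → [84, 22, 14, 97, 76, 48, 93]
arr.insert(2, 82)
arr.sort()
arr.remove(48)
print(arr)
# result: [14, 22, 76, 82, 84, 93, 97]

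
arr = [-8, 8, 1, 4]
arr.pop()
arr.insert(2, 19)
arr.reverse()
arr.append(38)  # [1, 19, 8, -8, 38]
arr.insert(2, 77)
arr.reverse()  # [38, -8, 8, 77, 19, 1]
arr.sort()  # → [-8, 1, 8, 19, 38, 77]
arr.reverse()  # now [77, 38, 19, 8, 1, -8]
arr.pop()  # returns -8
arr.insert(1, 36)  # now [77, 36, 38, 19, 8, 1]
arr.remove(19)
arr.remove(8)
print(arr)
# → [77, 36, 38, 1]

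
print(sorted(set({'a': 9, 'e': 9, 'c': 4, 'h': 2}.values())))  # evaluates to [2, 4, 9]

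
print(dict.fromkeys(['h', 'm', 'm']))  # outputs {'h': None, 'm': None}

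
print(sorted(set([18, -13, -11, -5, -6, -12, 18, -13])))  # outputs [-13, -12, -11, -6, -5, 18]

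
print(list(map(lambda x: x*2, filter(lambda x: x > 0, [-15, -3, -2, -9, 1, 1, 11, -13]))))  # [2, 2, 22]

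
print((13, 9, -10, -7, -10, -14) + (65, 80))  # (13, 9, -10, -7, -10, -14, 65, 80)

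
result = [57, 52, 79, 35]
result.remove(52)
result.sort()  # [35, 57, 79]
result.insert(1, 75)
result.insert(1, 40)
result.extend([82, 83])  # [35, 40, 75, 57, 79, 82, 83]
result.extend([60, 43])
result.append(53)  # [35, 40, 75, 57, 79, 82, 83, 60, 43, 53]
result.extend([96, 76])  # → [35, 40, 75, 57, 79, 82, 83, 60, 43, 53, 96, 76]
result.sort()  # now [35, 40, 43, 53, 57, 60, 75, 76, 79, 82, 83, 96]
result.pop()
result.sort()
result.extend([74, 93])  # [35, 40, 43, 53, 57, 60, 75, 76, 79, 82, 83, 74, 93]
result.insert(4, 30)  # [35, 40, 43, 53, 30, 57, 60, 75, 76, 79, 82, 83, 74, 93]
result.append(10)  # [35, 40, 43, 53, 30, 57, 60, 75, 76, 79, 82, 83, 74, 93, 10]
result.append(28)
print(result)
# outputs [35, 40, 43, 53, 30, 57, 60, 75, 76, 79, 82, 83, 74, 93, 10, 28]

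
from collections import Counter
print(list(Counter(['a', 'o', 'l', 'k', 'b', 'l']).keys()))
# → ['a', 'o', 'l', 'k', 'b']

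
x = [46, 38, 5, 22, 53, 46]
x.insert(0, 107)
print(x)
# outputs [107, 46, 38, 5, 22, 53, 46]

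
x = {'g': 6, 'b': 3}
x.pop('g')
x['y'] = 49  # {'b': 3, 'y': 49}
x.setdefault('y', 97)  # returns 49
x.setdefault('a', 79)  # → 79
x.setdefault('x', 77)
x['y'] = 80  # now {'b': 3, 'y': 80, 'a': 79, 'x': 77}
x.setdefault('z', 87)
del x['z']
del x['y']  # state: {'b': 3, 'a': 79, 'x': 77}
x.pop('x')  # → 77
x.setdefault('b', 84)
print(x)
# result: {'b': 3, 'a': 79}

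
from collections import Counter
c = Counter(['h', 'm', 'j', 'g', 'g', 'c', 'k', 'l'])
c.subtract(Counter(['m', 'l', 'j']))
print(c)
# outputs Counter({'g': 2, 'h': 1, 'c': 1, 'k': 1, 'm': 0, 'j': 0, 'l': 0})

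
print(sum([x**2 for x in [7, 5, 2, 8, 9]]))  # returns 223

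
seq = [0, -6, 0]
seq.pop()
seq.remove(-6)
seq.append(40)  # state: [0, 40]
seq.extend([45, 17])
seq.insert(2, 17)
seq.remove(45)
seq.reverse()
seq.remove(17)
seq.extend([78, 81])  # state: [17, 40, 0, 78, 81]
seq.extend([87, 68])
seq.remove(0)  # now [17, 40, 78, 81, 87, 68]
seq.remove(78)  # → [17, 40, 81, 87, 68]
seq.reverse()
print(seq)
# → [68, 87, 81, 40, 17]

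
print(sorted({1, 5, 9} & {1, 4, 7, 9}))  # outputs [1, 9]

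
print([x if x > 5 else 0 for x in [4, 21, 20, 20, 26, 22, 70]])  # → [0, 21, 20, 20, 26, 22, 70]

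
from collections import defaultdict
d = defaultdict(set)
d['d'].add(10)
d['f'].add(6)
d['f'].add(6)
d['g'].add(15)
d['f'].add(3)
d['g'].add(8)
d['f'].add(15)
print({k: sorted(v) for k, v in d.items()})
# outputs {'d': [10], 'f': [3, 6, 15], 'g': [8, 15]}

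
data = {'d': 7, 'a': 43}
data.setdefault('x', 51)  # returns 51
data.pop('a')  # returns 43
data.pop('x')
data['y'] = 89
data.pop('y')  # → 89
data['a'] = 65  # {'d': 7, 'a': 65}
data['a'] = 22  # {'d': 7, 'a': 22}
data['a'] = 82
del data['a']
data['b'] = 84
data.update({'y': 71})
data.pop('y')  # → 71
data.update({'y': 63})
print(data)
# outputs {'d': 7, 'b': 84, 'y': 63}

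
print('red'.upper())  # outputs RED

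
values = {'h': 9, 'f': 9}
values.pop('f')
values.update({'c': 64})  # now {'h': 9, 'c': 64}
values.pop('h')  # 9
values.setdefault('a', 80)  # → 80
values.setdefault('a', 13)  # 80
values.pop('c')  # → 64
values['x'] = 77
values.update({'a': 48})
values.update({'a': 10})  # {'a': 10, 'x': 77}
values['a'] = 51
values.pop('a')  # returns 51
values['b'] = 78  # {'x': 77, 'b': 78}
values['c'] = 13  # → {'x': 77, 'b': 78, 'c': 13}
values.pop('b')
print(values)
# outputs {'x': 77, 'c': 13}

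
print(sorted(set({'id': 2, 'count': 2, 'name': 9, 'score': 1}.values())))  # [1, 2, 9]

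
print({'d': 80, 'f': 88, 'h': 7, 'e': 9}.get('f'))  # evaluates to 88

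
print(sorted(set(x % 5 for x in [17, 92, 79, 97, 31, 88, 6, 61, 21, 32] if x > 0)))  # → [1, 2, 3, 4]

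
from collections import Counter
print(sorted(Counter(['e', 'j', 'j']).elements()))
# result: ['e', 'j', 'j']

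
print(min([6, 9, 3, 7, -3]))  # -3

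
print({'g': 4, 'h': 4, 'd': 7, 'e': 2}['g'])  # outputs 4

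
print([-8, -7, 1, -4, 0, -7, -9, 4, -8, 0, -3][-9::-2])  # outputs [1, -8]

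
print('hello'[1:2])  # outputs e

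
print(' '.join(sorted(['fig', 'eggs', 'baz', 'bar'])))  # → bar baz eggs fig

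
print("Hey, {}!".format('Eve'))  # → Hey, Eve!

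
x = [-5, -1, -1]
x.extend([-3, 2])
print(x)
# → [-5, -1, -1, -3, 2]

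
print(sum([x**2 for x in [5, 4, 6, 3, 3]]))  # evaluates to 95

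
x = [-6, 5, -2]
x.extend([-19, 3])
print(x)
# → [-6, 5, -2, -19, 3]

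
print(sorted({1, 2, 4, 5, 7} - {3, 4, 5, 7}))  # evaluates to [1, 2]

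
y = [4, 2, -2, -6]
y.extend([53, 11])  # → [4, 2, -2, -6, 53, 11]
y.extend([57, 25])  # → [4, 2, -2, -6, 53, 11, 57, 25]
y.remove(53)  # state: [4, 2, -2, -6, 11, 57, 25]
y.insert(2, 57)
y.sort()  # [-6, -2, 2, 4, 11, 25, 57, 57]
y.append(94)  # [-6, -2, 2, 4, 11, 25, 57, 57, 94]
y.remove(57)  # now [-6, -2, 2, 4, 11, 25, 57, 94]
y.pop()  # 94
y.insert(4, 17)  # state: [-6, -2, 2, 4, 17, 11, 25, 57]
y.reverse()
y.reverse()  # [-6, -2, 2, 4, 17, 11, 25, 57]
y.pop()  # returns 57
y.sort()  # [-6, -2, 2, 4, 11, 17, 25]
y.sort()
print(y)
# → [-6, -2, 2, 4, 11, 17, 25]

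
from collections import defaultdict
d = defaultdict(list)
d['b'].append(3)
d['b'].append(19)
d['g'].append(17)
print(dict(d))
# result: {'b': [3, 19], 'g': [17]}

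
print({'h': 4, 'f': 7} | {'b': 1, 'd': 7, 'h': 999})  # {'h': 999, 'f': 7, 'b': 1, 'd': 7}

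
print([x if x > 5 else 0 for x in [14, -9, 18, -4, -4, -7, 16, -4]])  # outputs [14, 0, 18, 0, 0, 0, 16, 0]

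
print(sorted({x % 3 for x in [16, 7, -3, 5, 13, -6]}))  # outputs [0, 1, 2]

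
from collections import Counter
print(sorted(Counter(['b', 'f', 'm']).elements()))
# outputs ['b', 'f', 'm']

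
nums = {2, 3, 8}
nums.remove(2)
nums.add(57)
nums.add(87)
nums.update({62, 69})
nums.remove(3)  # {8, 57, 62, 69, 87}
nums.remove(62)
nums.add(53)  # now {8, 53, 57, 69, 87}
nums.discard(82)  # {8, 53, 57, 69, 87}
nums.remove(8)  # {53, 57, 69, 87}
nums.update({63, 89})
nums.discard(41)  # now {53, 57, 63, 69, 87, 89}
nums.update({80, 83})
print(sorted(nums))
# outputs [53, 57, 63, 69, 80, 83, 87, 89]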